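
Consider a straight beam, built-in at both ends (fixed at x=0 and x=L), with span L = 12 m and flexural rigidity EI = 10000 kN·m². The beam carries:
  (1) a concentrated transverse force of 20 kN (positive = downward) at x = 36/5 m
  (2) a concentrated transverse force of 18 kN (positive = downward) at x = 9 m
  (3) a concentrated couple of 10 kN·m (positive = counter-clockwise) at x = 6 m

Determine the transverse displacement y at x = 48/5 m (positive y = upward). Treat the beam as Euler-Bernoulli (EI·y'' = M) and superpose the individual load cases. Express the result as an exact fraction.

Load 1 — point force P=20 kN at a=36/5 m (b=L-a=24/5):
  y_1 = -Pa²(L-x)²(3bL-(3b+a)(L-x))/(6L³EI)  [x>a] = -20·(36/5)²·(12-(48/5))²·(3·(24/5)·12-(3·(24/5)+(36/5))·(12-(48/5)))/(6·12³·10000) = -13608/1953125 m
Load 2 — point force P=18 kN at a=9 m (b=L-a=3):
  y_2 = -Pa²(L-x)²(3bL-(3b+a)(L-x))/(6L³EI)  [x>a] = -18·9²·(12-(48/5))²·(3·3·12-(3·3+9)·(12-(48/5)))/(6·12³·10000) = -6561/1250000 m
Load 3 — applied couple M₀=10 kN·m at a=6 m (b=L-a=6):
  y_3 = (R_Ax³/6 - M_Ax²/2 - M₀(x-a)²/2)/EI  [x>a] with R_A=5/4, M_A=5/2 = ((5/4)·(48/5)³/6 - (5/2)·(48/5)²/2 - 10·((48/5)-6)²/2)/10000 = 27/62500 m
Superposition: y = Σ y_i = -368253/31250000 m ≈ -0.011784 m

y(48/5) = -368253/31250000 m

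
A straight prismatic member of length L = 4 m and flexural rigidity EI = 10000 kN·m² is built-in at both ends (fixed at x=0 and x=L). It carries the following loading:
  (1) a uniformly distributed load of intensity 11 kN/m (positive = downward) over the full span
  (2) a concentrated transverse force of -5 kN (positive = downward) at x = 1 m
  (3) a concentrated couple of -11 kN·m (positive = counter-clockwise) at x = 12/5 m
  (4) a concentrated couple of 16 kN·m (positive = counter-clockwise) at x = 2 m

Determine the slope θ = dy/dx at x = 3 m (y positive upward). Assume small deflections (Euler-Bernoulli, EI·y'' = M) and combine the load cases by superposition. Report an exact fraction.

θ(3) = 5269/16000000 rad

Load 1 — uniform load w=11 kN/m over full span:
  θ_1 = -wx(L-x)(L-2x)/(12EI) = -11·3·(4-3)·(4-2·3)/(12·10000) = 11/20000 rad
Load 2 — point force P=-5 kN at a=1 m (b=L-a=3):
  θ_2 = Pa²(L-x)(2bL-(3b+a)(L-x))/(2L³EI)  [x>a] = (-5)·1²·(4-3)·(2·3·4-(3·3+1)·(4-3))/(2·4³·10000) = -7/128000 rad
Load 3 — applied couple M₀=-11 kN·m at a=12/5 m (b=L-a=8/5):
  θ_3 = (R_Ax²/2 - M_Ax - M₀(x-a))/EI  [x>a] with R_A=-99/25, M_A=-88/25 = ((-99/25)·3²/2 - (-88/25)·3 - (-11)·(3-(12/5)))/10000 = -33/500000 rad
Load 4 — applied couple M₀=16 kN·m at a=2 m (b=L-a=2):
  θ_4 = (R_Ax²/2 - M_Ax - M₀(x-a))/EI  [x>a] with R_A=6, M_A=4 = (6·3²/2 - 4·3 - 16·(3-2))/10000 = -1/10000 rad
Superposition: θ = Σ θ_i = 5269/16000000 rad ≈ 0.000329 rad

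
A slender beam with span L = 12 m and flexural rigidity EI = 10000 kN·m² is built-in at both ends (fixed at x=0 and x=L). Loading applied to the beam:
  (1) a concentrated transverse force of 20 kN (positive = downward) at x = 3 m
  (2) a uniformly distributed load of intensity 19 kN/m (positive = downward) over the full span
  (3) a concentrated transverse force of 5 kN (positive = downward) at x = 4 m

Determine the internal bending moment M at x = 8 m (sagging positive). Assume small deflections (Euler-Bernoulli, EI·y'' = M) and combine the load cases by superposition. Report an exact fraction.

Load 1 — point force P=20 kN at a=3 m (b=L-a=9):
  M_1 = Pa²(a+3b)(L-x)/L³ - Pa²b/L²  [x>a] = 20·3²·(3+3·9)·(12-8)/12³ - 20·3²·9/12² = 5/4 kN·m
Load 2 — uniform load w=19 kN/m over full span:
  M_2 = wLx/2 - wL²/12 - wx²/2 = 19·12·8/2 - 19·12²/12 - 19·8²/2 = 76 kN·m
Load 3 — point force P=5 kN at a=4 m (b=L-a=8):
  M_3 = Pa²(a+3b)(L-x)/L³ - Pa²b/L²  [x>a] = 5·4²·(4+3·8)·(12-8)/12³ - 5·4²·8/12² = 20/27 kN·m
Superposition: M = Σ M_i = 8423/108 kN·m ≈ 77.990741 kN·m

M(8) = 8423/108 kN·m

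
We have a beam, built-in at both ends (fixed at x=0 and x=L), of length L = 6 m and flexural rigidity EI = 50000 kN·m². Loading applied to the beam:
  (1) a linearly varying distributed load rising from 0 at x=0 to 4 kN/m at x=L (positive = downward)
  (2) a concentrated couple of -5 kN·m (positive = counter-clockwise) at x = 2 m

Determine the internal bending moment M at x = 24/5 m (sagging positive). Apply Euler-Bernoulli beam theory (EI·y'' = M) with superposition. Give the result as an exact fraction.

M(24/5) = -53/375 kN·m

Load 1 — triangular load w₀=4 kN/m (0→w₀ over full span):
  M_1 = 3w₀Lx/20 - w₀L²/30 - w₀x³/(6L) = 3·4·6·(24/5)/20 - 4·6²/30 - 4·(24/5)³/(6·6) = 24/125 kN·m
Load 2 — applied couple M₀=-5 kN·m at a=2 m (b=L-a=4):
  M_2 = R_Ax - M_A - M₀  [x>a] with R_A=-10/9, M_A=0 = (-10/9)·(24/5) - 0 - (-5) = -1/3 kN·m
Superposition: M = Σ M_i = -53/375 kN·m ≈ -0.141333 kN·m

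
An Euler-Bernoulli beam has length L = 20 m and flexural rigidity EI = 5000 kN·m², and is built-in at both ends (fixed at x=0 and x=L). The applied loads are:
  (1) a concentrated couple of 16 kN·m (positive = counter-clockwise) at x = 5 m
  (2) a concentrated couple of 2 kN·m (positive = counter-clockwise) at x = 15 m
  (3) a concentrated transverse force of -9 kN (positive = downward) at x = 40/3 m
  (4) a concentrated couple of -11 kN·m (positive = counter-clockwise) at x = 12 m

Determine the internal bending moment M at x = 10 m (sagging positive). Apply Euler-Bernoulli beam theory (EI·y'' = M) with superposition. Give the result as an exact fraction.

M(10) = -179/10 kN·m

Load 1 — applied couple M₀=16 kN·m at a=5 m (b=L-a=15):
  M_1 = R_Ax - M_A - M₀  [x>a] with R_A=9/10, M_A=-3 = (9/10)·10 - (-3) - 16 = -4 kN·m
Load 2 — applied couple M₀=2 kN·m at a=15 m (b=L-a=5):
  M_2 = R_Ax - M_A  [x≤a] with R_A=9/80, M_A=5/8 = (9/80)·10 - (5/8) = 1/2 kN·m
Load 3 — point force P=-9 kN at a=40/3 m (b=L-a=20/3):
  M_3 = Pb²(3a+b)x/L³ - Pab²/L²  [x≤a] = (-9)·(20/3)²·(3·(40/3)+(20/3))·10/20³ - (-9)·(40/3)·(20/3)²/20² = -10 kN·m
Load 4 — applied couple M₀=-11 kN·m at a=12 m (b=L-a=8):
  M_4 = R_Ax - M_A  [x≤a] with R_A=-99/125, M_A=-88/25 = (-99/125)·10 - (-88/25) = -22/5 kN·m
Superposition: M = Σ M_i = -179/10 kN·m ≈ -17.900000 kN·m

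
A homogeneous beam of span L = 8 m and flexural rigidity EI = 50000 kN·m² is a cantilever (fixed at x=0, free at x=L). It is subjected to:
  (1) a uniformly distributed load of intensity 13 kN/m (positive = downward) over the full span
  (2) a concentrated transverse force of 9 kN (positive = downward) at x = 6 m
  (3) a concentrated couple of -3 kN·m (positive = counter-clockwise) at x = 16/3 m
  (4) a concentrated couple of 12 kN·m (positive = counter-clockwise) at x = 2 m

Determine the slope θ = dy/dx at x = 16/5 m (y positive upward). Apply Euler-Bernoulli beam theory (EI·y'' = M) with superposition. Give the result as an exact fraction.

Load 1 — uniform load w=13 kN/m over full span:
  θ_1 = -wx(x²-3Lx+3L²)/(6EI) = -13·(16/5)·((16/5)²-3·8·(16/5)+3·8²)/(6·50000) = -20384/1171875 rad
Load 2 — point force P=9 kN at a=6 m (b=L-a=2):
  θ_2 = -Px(2a-x)/(2EI)  [x≤a] = -9·(16/5)·(2·6-(16/5))/(2·50000) = -198/78125 rad
Load 3 — applied couple M₀=-3 kN·m at a=16/3 m (b=L-a=8/3):
  θ_3 = M₀x/EI  [x≤a] = (-3)·(16/5)/50000 = -3/15625 rad
Load 4 — applied couple M₀=12 kN·m at a=2 m (b=L-a=6):
  θ_4 = M₀a/EI  [x>a] = 12·2/50000 = 3/6250 rad
Superposition: θ = Σ θ_i = -46033/2343750 rad ≈ -0.019641 rad

θ(16/5) = -46033/2343750 rad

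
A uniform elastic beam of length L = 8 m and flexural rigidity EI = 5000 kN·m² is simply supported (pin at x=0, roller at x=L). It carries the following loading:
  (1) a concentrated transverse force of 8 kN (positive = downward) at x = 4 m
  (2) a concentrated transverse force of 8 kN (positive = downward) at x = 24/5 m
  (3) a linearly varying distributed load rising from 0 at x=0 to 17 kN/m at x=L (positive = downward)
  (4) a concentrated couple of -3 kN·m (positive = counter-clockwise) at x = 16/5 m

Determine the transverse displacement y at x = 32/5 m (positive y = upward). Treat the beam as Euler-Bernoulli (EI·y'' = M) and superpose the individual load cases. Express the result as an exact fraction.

Load 1 — point force P=8 kN at a=4 m (b=L-a=4):
  y_1 = -Pa(L-x)(2Lx-a²-x²)/(6LEI)  [x>a] = -8·4·(8-(32/5))·(2·8·(32/5)-4²-(32/5)²)/(6·8·5000) = -2272/234375 m
Load 2 — point force P=8 kN at a=24/5 m (b=L-a=16/5):
  y_2 = -Pa(L-x)(2Lx-a²-x²)/(6LEI)  [x>a] = -8·(24/5)·(8-(32/5))·(2·8·(32/5)-(24/5)²-(32/5)²)/(6·8·5000) = -768/78125 m
Load 3 — triangular load w₀=17 kN/m (0→w₀ over full span):
  y_3 = -w₀x(7L⁴-10L²x²+3x⁴)/(360LEI) = -17·(32/5)·(7·8⁴-10·8²·(32/5)²+3·(32/5)⁴)/(360·8·5000) = -552704/9765625 m
Load 4 — applied couple M₀=-3 kN·m at a=16/5 m (b=L-a=24/5):
  y_4 = (M₀x³/(6L)-M₀(x-a)²/2+C₁x)/EI  [x>a] with C₁=M₀(3b²-L²)/(6L)=-8/25 = ((-3)·(32/5)³/(6·8)-(-3)·((32/5)-(16/5))²/2+(-8/25)·(32/5))/5000 = -48/78125 m
Superposition: y = Σ y_i = -2248112/29296875 m ≈ -0.076736 m

y(32/5) = -2248112/29296875 m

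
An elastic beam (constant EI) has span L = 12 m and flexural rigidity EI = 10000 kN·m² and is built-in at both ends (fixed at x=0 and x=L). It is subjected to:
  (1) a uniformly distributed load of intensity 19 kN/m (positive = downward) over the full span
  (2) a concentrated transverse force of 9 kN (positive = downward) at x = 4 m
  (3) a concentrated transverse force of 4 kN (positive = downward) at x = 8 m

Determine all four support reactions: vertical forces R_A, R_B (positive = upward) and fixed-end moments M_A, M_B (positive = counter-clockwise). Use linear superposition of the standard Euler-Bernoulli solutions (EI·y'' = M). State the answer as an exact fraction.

Load 1 — uniform load w=19 kN/m over full span:
  R_A = wL/2 = 19·12/2 = 114 kN
  M_A = wL²/12 = 19·12²/12 = 228 kN·m
  R_B = wL/2 = 19·12/2 = 114 kN
  M_B = -wL²/12 = -19·12²/12 = -228 kN·m
Load 2 — point force P=9 kN at a=4 m (b=L-a=8):
  R_A = Pb²(3a+b)/L³ = 9·8²·(3·4+8)/12³ = 20/3 kN
  M_A = Pab²/L² = 9·4·8²/12² = 16 kN·m
  R_B = Pa²(a+3b)/L³ = 9·4²·(4+3·8)/12³ = 7/3 kN
  M_B = -Pa²b/L² = -9·4²·8/12² = -8 kN·m
Load 3 — point force P=4 kN at a=8 m (b=L-a=4):
  R_A = Pb²(3a+b)/L³ = 4·4²·(3·8+4)/12³ = 28/27 kN
  M_A = Pab²/L² = 4·8·4²/12² = 32/9 kN·m
  R_B = Pa²(a+3b)/L³ = 4·8²·(8+3·4)/12³ = 80/27 kN
  M_B = -Pa²b/L² = -4·8²·4/12² = -64/9 kN·m
Superposition: R_A = 3286/27 kN, M_A = 2228/9 kN·m, R_B = 3221/27 kN, M_B = -2188/9 kN·m

R_A = 3286/27 kN, M_A = 2228/9 kN·m, R_B = 3221/27 kN, M_B = -2188/9 kN·m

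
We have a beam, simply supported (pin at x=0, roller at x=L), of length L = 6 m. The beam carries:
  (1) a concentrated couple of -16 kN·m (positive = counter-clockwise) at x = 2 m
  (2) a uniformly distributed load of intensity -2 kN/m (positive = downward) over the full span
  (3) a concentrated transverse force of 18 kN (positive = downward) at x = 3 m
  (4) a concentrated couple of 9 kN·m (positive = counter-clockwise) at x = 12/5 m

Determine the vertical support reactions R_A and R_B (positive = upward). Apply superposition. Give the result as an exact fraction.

R_A = 11/6 kN, R_B = 25/6 kN

Load 1 — applied couple M₀=-16 kN·m at a=2 m (b=L-a=4):
  R_A = M₀/L = (-16)/6 = -8/3 kN
  R_B = -M₀/L = -(-16)/6 = 8/3 kN
Load 2 — uniform load w=-2 kN/m over full span:
  R_A = wL/2 = (-2)·6/2 = -6 kN
  R_B = wL/2 = (-2)·6/2 = -6 kN
Load 3 — point force P=18 kN at a=3 m (b=L-a=3):
  R_A = Pb/L = 18·3/6 = 9 kN
  R_B = Pa/L = 18·3/6 = 9 kN
Load 4 — applied couple M₀=9 kN·m at a=12/5 m (b=L-a=18/5):
  R_A = M₀/L = 9/6 = 3/2 kN
  R_B = -M₀/L = -9/6 = -3/2 kN
Superposition: R_A = 11/6 kN, R_B = 25/6 kN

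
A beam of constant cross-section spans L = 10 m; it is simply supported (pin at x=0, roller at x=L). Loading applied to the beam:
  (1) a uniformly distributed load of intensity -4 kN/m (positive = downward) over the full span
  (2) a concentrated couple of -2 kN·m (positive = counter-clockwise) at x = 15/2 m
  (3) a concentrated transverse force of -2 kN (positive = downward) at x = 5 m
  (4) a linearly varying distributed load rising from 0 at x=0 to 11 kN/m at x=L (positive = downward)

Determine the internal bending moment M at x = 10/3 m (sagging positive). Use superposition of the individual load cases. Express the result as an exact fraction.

Load 1 — uniform load w=-4 kN/m over full span:
  M_1 = wx(L-x)/2 = (-4)·(10/3)·(10-(10/3))/2 = -400/9 kN·m
Load 2 — applied couple M₀=-2 kN·m at a=15/2 m (b=L-a=5/2):
  M_2 = M₀x/L  [x≤a] = (-2)·(10/3)/10 = -2/3 kN·m
Load 3 — point force P=-2 kN at a=5 m (b=L-a=5):
  M_3 = Pbx/L  [x≤a] = (-2)·5·(10/3)/10 = -10/3 kN·m
Load 4 — triangular load w₀=11 kN/m (0→w₀ over full span):
  M_4 = w₀Lx/6 - w₀x³/(6L) = 11·10·(10/3)/6 - 11·(10/3)³/(6·10) = 4400/81 kN·m
Superposition: M = Σ M_i = 476/81 kN·m ≈ 5.876543 kN·m

M(10/3) = 476/81 kN·m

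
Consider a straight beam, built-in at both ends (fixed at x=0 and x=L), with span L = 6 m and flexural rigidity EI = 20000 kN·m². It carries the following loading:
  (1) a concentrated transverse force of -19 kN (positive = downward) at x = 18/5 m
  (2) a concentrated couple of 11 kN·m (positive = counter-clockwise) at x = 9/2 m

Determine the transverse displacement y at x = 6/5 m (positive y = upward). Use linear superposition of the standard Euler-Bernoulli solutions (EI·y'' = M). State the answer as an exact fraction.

y(6/5) = 509067/2500000000 m

Load 1 — point force P=-19 kN at a=18/5 m (b=L-a=12/5):
  y_1 = -Pb²x²(3aL-(3a+b)x)/(6L³EI)  [x≤a] = -(-19)·(12/5)²·(6/5)²·(3·(18/5)·6-(3·(18/5)+(12/5))·(6/5))/(6·6³·20000) = 2907/9765625 m
Load 2 — applied couple M₀=11 kN·m at a=9/2 m (b=L-a=3/2):
  y_2 = (R_Ax³/6 - M_Ax²/2)/EI  [x≤a] with R_A=33/16, M_A=55/16 = ((33/16)·(6/5)³/6 - (55/16)·(6/5)²/2)/20000 = -1881/20000000 m
Superposition: y = Σ y_i = 509067/2500000000 m ≈ 0.000204 m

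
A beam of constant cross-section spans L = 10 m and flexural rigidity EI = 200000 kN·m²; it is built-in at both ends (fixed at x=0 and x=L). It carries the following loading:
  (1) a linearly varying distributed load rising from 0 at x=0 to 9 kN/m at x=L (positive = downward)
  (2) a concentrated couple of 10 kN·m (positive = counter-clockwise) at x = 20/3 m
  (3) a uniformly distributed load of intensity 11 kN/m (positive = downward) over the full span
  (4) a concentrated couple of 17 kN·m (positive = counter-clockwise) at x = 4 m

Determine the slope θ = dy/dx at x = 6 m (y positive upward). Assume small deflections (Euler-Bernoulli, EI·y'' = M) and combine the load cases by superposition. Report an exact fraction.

Load 1 — triangular load w₀=9 kN/m (0→w₀ over full span):
  θ_1 = -w₀(2x(L-x)(L-2x)(x+2L)+x²(L-x)²)/(120LEI) = -9·(2·6·(10-6)·(10-2·6)·(6+2·10)+6²·(10-6)²)/(120·10·200000) = 9/125000 rad
Load 2 — applied couple M₀=10 kN·m at a=20/3 m (b=L-a=10/3):
  θ_2 = (R_Ax²/2 - M_Ax)/EI  [x≤a] with R_A=4/3, M_A=10/3 = ((4/3)·6²/2 - (10/3)·6)/200000 = 1/50000 rad
Load 3 — uniform load w=11 kN/m over full span:
  θ_3 = -wx(L-x)(L-2x)/(12EI) = -11·6·(10-6)·(10-2·6)/(12·200000) = 11/50000 rad
Load 4 — applied couple M₀=17 kN·m at a=4 m (b=L-a=6):
  θ_4 = (R_Ax²/2 - M_Ax - M₀(x-a))/EI  [x>a] with R_A=306/125, M_A=51/25 = ((306/125)·6²/2 - (51/25)·6 - 17·(6-4))/200000 = -17/1562500 rad
Superposition: θ = Σ θ_i = 941/3125000 rad ≈ 0.000301 rad

θ(6) = 941/3125000 rad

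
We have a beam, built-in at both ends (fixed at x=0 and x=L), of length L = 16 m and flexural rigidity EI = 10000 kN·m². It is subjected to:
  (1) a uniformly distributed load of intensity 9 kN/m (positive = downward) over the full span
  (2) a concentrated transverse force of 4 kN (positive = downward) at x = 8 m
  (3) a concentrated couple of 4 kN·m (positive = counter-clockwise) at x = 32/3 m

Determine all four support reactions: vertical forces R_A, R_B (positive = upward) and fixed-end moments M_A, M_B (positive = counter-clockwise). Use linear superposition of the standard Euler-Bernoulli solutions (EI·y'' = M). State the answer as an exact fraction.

R_A = 223/3 kN, M_A = 604/3 kN·m, R_B = 221/3 kN, M_B = -200 kN·m

Load 1 — uniform load w=9 kN/m over full span:
  R_A = wL/2 = 9·16/2 = 72 kN
  M_A = wL²/12 = 9·16²/12 = 192 kN·m
  R_B = wL/2 = 9·16/2 = 72 kN
  M_B = -wL²/12 = -9·16²/12 = -192 kN·m
Load 2 — point force P=4 kN at a=8 m (b=L-a=8):
  R_A = Pb²(3a+b)/L³ = 4·8²·(3·8+8)/16³ = 2 kN
  M_A = Pab²/L² = 4·8·8²/16² = 8 kN·m
  R_B = Pa²(a+3b)/L³ = 4·8²·(8+3·8)/16³ = 2 kN
  M_B = -Pa²b/L² = -4·8²·8/16² = -8 kN·m
Load 3 — applied couple M₀=4 kN·m at a=32/3 m (b=L-a=16/3):
  R_A = 6M₀ab/L³ = 6·4·(32/3)·(16/3)/16³ = 1/3 kN
  M_A = M₀b(2a-b)/L² = 4·(16/3)·(2·(32/3)-(16/3))/16² = 4/3 kN·m
  R_B = -6M₀ab/L³ = -6·4·(32/3)·(16/3)/16³ = -1/3 kN
  M_B = M₀a(2b-a)/L² = 4·(32/3)·(2·(16/3)-(32/3))/16² = 0 kN·m
Superposition: R_A = 223/3 kN, M_A = 604/3 kN·m, R_B = 221/3 kN, M_B = -200 kN·m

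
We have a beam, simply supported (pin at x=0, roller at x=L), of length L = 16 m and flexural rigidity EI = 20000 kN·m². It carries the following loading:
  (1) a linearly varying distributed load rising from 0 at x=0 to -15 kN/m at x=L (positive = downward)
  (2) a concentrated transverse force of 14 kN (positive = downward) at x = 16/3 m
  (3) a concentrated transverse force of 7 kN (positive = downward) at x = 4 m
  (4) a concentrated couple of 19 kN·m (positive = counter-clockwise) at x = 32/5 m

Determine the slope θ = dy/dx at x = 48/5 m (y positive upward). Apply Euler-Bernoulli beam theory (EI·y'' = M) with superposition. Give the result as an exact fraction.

Load 1 — triangular load w₀=-15 kN/m (0→w₀ over full span):
  θ_1 = -w₀(7L⁴-30L²x²+15x⁴)/(360LEI) = -(-15)·(7·16⁴-30·16²·(48/5)²+15·(48/5)⁴)/(360·16·20000) = -3712/234375 rad
Load 2 — point force P=14 kN at a=16/3 m (b=L-a=32/3):
  θ_2 = -Pa(2L²-6Lx+3x²+a²)/(6LEI)  [x>a] = -14·(16/3)·(2·16²-6·16·(48/5)+3·(48/5)²+(16/3)²)/(6·16·20000) = 5152/1265625 rad
Load 3 — point force P=7 kN at a=4 m (b=L-a=12):
  θ_3 = -Pa(2L²-6Lx+3x²+a²)/(6LEI)  [x>a] = -7·4·(2·16²-6·16·(48/5)+3·(48/5)²+4²)/(6·16·20000) = 427/250000 rad
Load 4 — applied couple M₀=19 kN·m at a=32/5 m (b=L-a=48/5):
  θ_4 = (M₀x²/(2L)-M₀(x-a)+C₁)/EI  [x>a] with C₁=M₀(3b²-L²)/(6L)=304/75 = (19·(48/5)²/(2·16)-19·((48/5)-(32/5))+(304/75))/20000 = -19/187500 rad
Superposition: θ = Σ θ_i = -1028749/101250000 rad ≈ -0.010160 rad

θ(48/5) = -1028749/101250000 rad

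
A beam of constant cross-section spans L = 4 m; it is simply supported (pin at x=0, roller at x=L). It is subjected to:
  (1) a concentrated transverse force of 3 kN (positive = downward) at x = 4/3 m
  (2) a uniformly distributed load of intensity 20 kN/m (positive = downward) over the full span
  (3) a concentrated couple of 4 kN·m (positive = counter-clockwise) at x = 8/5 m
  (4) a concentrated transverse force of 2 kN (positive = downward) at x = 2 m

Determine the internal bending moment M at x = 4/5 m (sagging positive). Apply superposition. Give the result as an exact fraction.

M(4/5) = 144/5 kN·m

Load 1 — point force P=3 kN at a=4/3 m (b=L-a=8/3):
  M_1 = Pbx/L  [x≤a] = 3·(8/3)·(4/5)/4 = 8/5 kN·m
Load 2 — uniform load w=20 kN/m over full span:
  M_2 = wx(L-x)/2 = 20·(4/5)·(4-(4/5))/2 = 128/5 kN·m
Load 3 — applied couple M₀=4 kN·m at a=8/5 m (b=L-a=12/5):
  M_3 = M₀x/L  [x≤a] = 4·(4/5)/4 = 4/5 kN·m
Load 4 — point force P=2 kN at a=2 m (b=L-a=2):
  M_4 = Pbx/L  [x≤a] = 2·2·(4/5)/4 = 4/5 kN·m
Superposition: M = Σ M_i = 144/5 kN·m ≈ 28.800000 kN·m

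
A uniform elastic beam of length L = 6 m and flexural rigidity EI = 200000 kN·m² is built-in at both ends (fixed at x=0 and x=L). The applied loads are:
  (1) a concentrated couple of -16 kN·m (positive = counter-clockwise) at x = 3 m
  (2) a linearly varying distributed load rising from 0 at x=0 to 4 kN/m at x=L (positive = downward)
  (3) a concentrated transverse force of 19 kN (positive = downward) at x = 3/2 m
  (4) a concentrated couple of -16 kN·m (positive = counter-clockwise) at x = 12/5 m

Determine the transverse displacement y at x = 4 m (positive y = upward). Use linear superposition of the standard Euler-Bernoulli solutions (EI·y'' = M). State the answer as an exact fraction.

Load 1 — applied couple M₀=-16 kN·m at a=3 m (b=L-a=3):
  y_1 = (R_Ax³/6 - M_Ax²/2 - M₀(x-a)²/2)/EI  [x>a] with R_A=-4, M_A=-4 = ((-4)·4³/6 - (-4)·4²/2 - (-16)·(4-3)²/2)/200000 = -1/75000 m
Load 2 — triangular load w₀=4 kN/m (0→w₀ over full span):
  y_2 = -w₀x²(L-x)²(x+2L)/(120LEI) = -4·4²·(6-4)²·(4+2·6)/(120·6·200000) = -4/140625 m
Load 3 — point force P=19 kN at a=3/2 m (b=L-a=9/2):
  y_3 = -Pa²(L-x)²(3bL-(3b+a)(L-x))/(6L³EI)  [x>a] = -19·(3/2)²·(6-4)²·(3·(9/2)·6-(3·(9/2)+(3/2))·(6-4))/(6·6³·200000) = -323/9600000 m
Load 4 — applied couple M₀=-16 kN·m at a=12/5 m (b=L-a=18/5):
  y_4 = (R_Ax³/6 - M_Ax²/2 - M₀(x-a)²/2)/EI  [x>a] with R_A=-96/25, M_A=-48/25 = ((-96/25)·4³/6 - (-48/25)·4²/2 - (-16)·(4-(12/5))²/2)/200000 = -2/78125 m
Superposition: y = Σ y_i = -72737/720000000 m ≈ -0.000101 m

y(4) = -72737/720000000 m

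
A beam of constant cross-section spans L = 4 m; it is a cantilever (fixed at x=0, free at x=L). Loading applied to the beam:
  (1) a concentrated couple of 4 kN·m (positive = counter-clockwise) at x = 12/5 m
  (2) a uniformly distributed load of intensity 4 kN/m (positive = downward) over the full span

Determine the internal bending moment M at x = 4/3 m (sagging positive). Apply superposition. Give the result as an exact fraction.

M(4/3) = -92/9 kN·m

Load 1 — applied couple M₀=4 kN·m at a=12/5 m (b=L-a=8/5):
  M_1 = M₀  [x≤a] = 4 = 4 kN·m
Load 2 — uniform load w=4 kN/m over full span:
  M_2 = -w(L-x)²/2 = -4·(4-(4/3))²/2 = -128/9 kN·m
Superposition: M = Σ M_i = -92/9 kN·m ≈ -10.222222 kN·m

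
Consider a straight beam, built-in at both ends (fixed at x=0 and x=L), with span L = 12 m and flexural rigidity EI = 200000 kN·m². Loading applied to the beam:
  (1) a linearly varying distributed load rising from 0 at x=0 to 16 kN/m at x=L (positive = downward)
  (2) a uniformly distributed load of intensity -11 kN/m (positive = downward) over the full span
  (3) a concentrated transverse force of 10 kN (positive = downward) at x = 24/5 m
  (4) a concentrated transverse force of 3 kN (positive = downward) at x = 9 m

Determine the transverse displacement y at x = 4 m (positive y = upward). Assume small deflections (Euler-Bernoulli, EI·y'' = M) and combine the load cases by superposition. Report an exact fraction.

y(4) = 32911/90000000 m

Load 1 — triangular load w₀=16 kN/m (0→w₀ over full span):
  y_1 = -w₀x²(L-x)²(x+2L)/(120LEI) = -16·4²·(12-4)²·(4+2·12)/(120·12·200000) = -224/140625 m
Load 2 — uniform load w=-11 kN/m over full span:
  y_2 = -wx²(L-x)²/(24EI) = -(-11)·4²·(12-4)²/(24·200000) = 22/9375 m
Load 3 — point force P=10 kN at a=24/5 m (b=L-a=36/5):
  y_3 = -Pb²x²(3aL-(3a+b)x)/(6L³EI)  [x≤a] = -10·(36/5)²·4²·(3·(24/5)·12-(3·(24/5)+(36/5))·4)/(6·12³·200000) = -27/78125 m
Load 4 — point force P=3 kN at a=9 m (b=L-a=3):
  y_4 = -Pb²x²(3aL-(3a+b)x)/(6L³EI)  [x≤a] = -3·3²·4²·(3·9·12-(3·9+3)·4)/(6·12³·200000) = -17/400000 m
Superposition: y = Σ y_i = 32911/90000000 m ≈ 0.000366 m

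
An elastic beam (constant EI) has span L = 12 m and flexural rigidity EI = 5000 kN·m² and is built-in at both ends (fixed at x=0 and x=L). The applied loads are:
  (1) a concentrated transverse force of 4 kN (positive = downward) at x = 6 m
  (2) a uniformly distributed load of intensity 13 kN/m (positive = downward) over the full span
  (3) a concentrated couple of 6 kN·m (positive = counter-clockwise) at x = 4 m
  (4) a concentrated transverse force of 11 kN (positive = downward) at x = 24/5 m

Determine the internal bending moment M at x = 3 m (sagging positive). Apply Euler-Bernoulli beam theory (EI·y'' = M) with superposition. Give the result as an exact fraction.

Load 1 — point force P=4 kN at a=6 m (b=L-a=6):
  M_1 = Pb²(3a+b)x/L³ - Pab²/L²  [x≤a] = 4·6²·(3·6+6)·3/12³ - 4·6·6²/12² = 0 kN·m
Load 2 — uniform load w=13 kN/m over full span:
  M_2 = wLx/2 - wL²/12 - wx²/2 = 13·12·3/2 - 13·12²/12 - 13·3²/2 = 39/2 kN·m
Load 3 — applied couple M₀=6 kN·m at a=4 m (b=L-a=8):
  M_3 = R_Ax - M_A  [x≤a] with R_A=2/3, M_A=0 = (2/3)·3 - 0 = 2 kN·m
Load 4 — point force P=11 kN at a=24/5 m (b=L-a=36/5):
  M_4 = Pb²(3a+b)x/L³ - Pab²/L²  [x≤a] = 11·(36/5)²·(3·(24/5)+(36/5))·3/12³ - 11·(24/5)·(36/5)²/12² = 297/125 kN·m
Superposition: M = Σ M_i = 5969/250 kN·m ≈ 23.876000 kN·m

M(3) = 5969/250 kN·m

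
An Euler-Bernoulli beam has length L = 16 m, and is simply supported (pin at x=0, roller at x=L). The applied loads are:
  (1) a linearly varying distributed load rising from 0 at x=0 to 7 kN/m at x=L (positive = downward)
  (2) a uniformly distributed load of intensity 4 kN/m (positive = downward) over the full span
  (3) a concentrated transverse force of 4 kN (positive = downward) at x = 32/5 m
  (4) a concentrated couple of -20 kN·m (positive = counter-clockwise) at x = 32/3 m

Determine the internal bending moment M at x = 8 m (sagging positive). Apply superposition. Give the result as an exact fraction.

Load 1 — triangular load w₀=7 kN/m (0→w₀ over full span):
  M_1 = w₀Lx/6 - w₀x³/(6L) = 7·16·8/6 - 7·8³/(6·16) = 112 kN·m
Load 2 — uniform load w=4 kN/m over full span:
  M_2 = wx(L-x)/2 = 4·8·(16-8)/2 = 128 kN·m
Load 3 — point force P=4 kN at a=32/5 m (b=L-a=48/5):
  M_3 = Pa(L-x)/L  [x>a] = 4·(32/5)·(16-8)/16 = 64/5 kN·m
Load 4 — applied couple M₀=-20 kN·m at a=32/3 m (b=L-a=16/3):
  M_4 = M₀x/L  [x≤a] = (-20)·8/16 = -10 kN·m
Superposition: M = Σ M_i = 1214/5 kN·m ≈ 242.800000 kN·m

M(8) = 1214/5 kN·m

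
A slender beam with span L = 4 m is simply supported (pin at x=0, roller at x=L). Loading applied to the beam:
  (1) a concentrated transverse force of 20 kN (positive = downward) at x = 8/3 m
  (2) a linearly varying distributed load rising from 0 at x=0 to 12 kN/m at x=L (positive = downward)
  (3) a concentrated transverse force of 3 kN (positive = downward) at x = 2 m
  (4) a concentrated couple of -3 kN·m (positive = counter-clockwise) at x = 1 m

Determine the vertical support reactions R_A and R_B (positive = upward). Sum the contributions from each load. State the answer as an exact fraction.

R_A = 185/12 kN, R_B = 379/12 kN

Load 1 — point force P=20 kN at a=8/3 m (b=L-a=4/3):
  R_A = Pb/L = 20·(4/3)/4 = 20/3 kN
  R_B = Pa/L = 20·(8/3)/4 = 40/3 kN
Load 2 — triangular load w₀=12 kN/m (0→w₀ over full span):
  R_A = w₀L/6 = 12·4/6 = 8 kN
  R_B = w₀L/3 = 12·4/3 = 16 kN
Load 3 — point force P=3 kN at a=2 m (b=L-a=2):
  R_A = Pb/L = 3·2/4 = 3/2 kN
  R_B = Pa/L = 3·2/4 = 3/2 kN
Load 4 — applied couple M₀=-3 kN·m at a=1 m (b=L-a=3):
  R_A = M₀/L = (-3)/4 = -3/4 kN
  R_B = -M₀/L = -(-3)/4 = 3/4 kN
Superposition: R_A = 185/12 kN, R_B = 379/12 kN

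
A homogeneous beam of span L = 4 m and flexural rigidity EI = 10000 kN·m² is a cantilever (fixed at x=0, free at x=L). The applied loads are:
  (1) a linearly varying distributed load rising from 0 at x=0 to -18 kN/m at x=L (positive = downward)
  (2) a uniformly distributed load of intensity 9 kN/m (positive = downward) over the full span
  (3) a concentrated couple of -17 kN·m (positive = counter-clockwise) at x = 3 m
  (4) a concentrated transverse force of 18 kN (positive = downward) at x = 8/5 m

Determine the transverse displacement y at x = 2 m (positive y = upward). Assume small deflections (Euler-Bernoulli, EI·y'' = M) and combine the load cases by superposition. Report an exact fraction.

y(2) = -1537/625000 m

Load 1 — triangular load w₀=-18 kN/m (0→w₀ over full span):
  y_1 = (w₀Lx³/12-w₀L²x²/6-w₀x⁵/(120L))/EI = ((-18)·4·2³/12-(-18)·4²·2²/6-(-18)·2⁵/(120·4))/10000 = 363/25000 m
Load 2 — uniform load w=9 kN/m over full span:
  y_2 = -wx²(x²-4Lx+6L²)/(24EI) = -9·2²·(2²-4·4·2+6·4²)/(24·10000) = -51/5000 m
Load 3 — applied couple M₀=-17 kN·m at a=3 m (b=L-a=1):
  y_3 = M₀x²/(2EI)  [x≤a] = (-17)·2²/(2·10000) = -17/5000 m
Load 4 — point force P=18 kN at a=8/5 m (b=L-a=12/5):
  y_4 = -Pa²(3x-a)/(6EI)  [x>a] = -18·(8/5)²·(3·2-(8/5))/(6·10000) = -264/78125 m
Superposition: y = Σ y_i = -1537/625000 m ≈ -0.002459 m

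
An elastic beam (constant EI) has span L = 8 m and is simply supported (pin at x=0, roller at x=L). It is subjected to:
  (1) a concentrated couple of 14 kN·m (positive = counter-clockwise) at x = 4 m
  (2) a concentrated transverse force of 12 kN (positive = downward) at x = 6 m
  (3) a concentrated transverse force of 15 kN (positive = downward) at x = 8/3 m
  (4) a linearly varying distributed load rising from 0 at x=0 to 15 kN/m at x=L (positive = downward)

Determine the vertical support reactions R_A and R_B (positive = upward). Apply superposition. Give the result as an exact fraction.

Load 1 — applied couple M₀=14 kN·m at a=4 m (b=L-a=4):
  R_A = M₀/L = 14/8 = 7/4 kN
  R_B = -M₀/L = -14/8 = -7/4 kN
Load 2 — point force P=12 kN at a=6 m (b=L-a=2):
  R_A = Pb/L = 12·2/8 = 3 kN
  R_B = Pa/L = 12·6/8 = 9 kN
Load 3 — point force P=15 kN at a=8/3 m (b=L-a=16/3):
  R_A = Pb/L = 15·(16/3)/8 = 10 kN
  R_B = Pa/L = 15·(8/3)/8 = 5 kN
Load 4 — triangular load w₀=15 kN/m (0→w₀ over full span):
  R_A = w₀L/6 = 15·8/6 = 20 kN
  R_B = w₀L/3 = 15·8/3 = 40 kN
Superposition: R_A = 139/4 kN, R_B = 209/4 kN

R_A = 139/4 kN, R_B = 209/4 kN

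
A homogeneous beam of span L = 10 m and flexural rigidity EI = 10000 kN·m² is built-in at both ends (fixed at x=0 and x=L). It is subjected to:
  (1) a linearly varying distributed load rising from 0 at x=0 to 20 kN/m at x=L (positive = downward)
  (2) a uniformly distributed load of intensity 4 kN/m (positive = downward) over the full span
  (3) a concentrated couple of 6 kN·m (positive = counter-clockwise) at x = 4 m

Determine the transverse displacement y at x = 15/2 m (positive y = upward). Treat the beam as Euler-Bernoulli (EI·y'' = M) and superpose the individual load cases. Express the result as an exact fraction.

y(15/2) = -5529/256000 m

Load 1 — triangular load w₀=20 kN/m (0→w₀ over full span):
  y_1 = -w₀x²(L-x)²(x+2L)/(120LEI) = -20·(15/2)²·(10-(15/2))²·((15/2)+2·10)/(120·10·10000) = -33/2048 m
Load 2 — uniform load w=4 kN/m over full span:
  y_2 = -wx²(L-x)²/(24EI) = -4·(15/2)²·(10-(15/2))²/(24·10000) = -3/512 m
Load 3 — applied couple M₀=6 kN·m at a=4 m (b=L-a=6):
  y_3 = (R_Ax³/6 - M_Ax²/2 - M₀(x-a)²/2)/EI  [x>a] with R_A=108/125, M_A=18/25 = ((108/125)·(15/2)³/6 - (18/25)·(15/2)²/2 - 6·((15/2)-4)²/2)/10000 = 3/8000 m
Superposition: y = Σ y_i = -5529/256000 m ≈ -0.021598 m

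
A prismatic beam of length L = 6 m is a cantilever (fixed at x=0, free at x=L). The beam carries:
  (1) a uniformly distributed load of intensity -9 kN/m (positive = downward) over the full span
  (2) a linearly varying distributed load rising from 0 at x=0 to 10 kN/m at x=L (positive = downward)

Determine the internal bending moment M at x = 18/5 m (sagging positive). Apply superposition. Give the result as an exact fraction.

M(18/5) = 24/25 kN·m

Load 1 — uniform load w=-9 kN/m over full span:
  M_1 = -w(L-x)²/2 = -(-9)·(6-(18/5))²/2 = 648/25 kN·m
Load 2 — triangular load w₀=10 kN/m (0→w₀ over full span):
  M_2 = w₀Lx/2 - w₀L²/3 - w₀x³/(6L) = 10·6·(18/5)/2 - 10·6²/3 - 10·(18/5)³/(6·6) = -624/25 kN·m
Superposition: M = Σ M_i = 24/25 kN·m ≈ 0.960000 kN·m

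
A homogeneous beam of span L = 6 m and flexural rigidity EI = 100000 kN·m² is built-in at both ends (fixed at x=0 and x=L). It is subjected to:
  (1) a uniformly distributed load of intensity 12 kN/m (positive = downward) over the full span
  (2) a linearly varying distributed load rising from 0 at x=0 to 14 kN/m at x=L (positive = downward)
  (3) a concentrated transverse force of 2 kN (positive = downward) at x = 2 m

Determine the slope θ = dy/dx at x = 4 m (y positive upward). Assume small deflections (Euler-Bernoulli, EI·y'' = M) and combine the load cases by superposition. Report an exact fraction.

Load 1 — uniform load w=12 kN/m over full span:
  θ_1 = -wx(L-x)(L-2x)/(12EI) = -12·4·(6-4)·(6-2·4)/(12·100000) = 1/6250 rad
Load 2 — triangular load w₀=14 kN/m (0→w₀ over full span):
  θ_2 = -w₀(2x(L-x)(L-2x)(x+2L)+x²(L-x)²)/(120LEI) = -14·(2·4·(6-4)·(6-2·4)·(4+2·6)+4²·(6-4)²)/(120·6·100000) = 49/562500 rad
Load 3 — point force P=2 kN at a=2 m (b=L-a=4):
  θ_3 = Pa²(L-x)(2bL-(3b+a)(L-x))/(2L³EI)  [x>a] = 2·2²·(6-4)·(2·4·6-(3·4+2)·(6-4))/(2·6³·100000) = 1/135000 rad
Superposition: θ = Σ θ_i = 859/3375000 rad ≈ 0.000255 rad

θ(4) = 859/3375000 rad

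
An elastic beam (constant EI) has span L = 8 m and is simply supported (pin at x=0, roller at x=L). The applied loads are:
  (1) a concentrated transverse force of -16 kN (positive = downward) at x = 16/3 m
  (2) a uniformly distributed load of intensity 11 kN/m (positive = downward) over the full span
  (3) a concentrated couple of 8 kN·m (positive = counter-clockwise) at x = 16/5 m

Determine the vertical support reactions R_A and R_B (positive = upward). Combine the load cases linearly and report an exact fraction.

R_A = 119/3 kN, R_B = 97/3 kN

Load 1 — point force P=-16 kN at a=16/3 m (b=L-a=8/3):
  R_A = Pb/L = (-16)·(8/3)/8 = -16/3 kN
  R_B = Pa/L = (-16)·(16/3)/8 = -32/3 kN
Load 2 — uniform load w=11 kN/m over full span:
  R_A = wL/2 = 11·8/2 = 44 kN
  R_B = wL/2 = 11·8/2 = 44 kN
Load 3 — applied couple M₀=8 kN·m at a=16/5 m (b=L-a=24/5):
  R_A = M₀/L = 8/8 = 1 kN
  R_B = -M₀/L = -8/8 = -1 kN
Superposition: R_A = 119/3 kN, R_B = 97/3 kN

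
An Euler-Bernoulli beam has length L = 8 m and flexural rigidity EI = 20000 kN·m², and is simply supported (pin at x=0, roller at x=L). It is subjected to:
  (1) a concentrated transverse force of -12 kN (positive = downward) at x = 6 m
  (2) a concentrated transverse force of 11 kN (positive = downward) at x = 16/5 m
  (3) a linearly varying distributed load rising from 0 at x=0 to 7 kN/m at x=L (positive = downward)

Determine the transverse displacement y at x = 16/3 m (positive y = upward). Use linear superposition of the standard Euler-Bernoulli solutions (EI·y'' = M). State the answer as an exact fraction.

y(16/3) = -496151/56953125 m

Load 1 — point force P=-12 kN at a=6 m (b=L-a=2):
  y_1 = -Pbx(L²-b²-x²)/(6LEI)  [x≤a] = -(-12)·2·(16/3)·(8²-2²-(16/3)²)/(6·8·20000) = 71/16875 m
Load 2 — point force P=11 kN at a=16/5 m (b=L-a=24/5):
  y_2 = -Pa(L-x)(2Lx-a²-x²)/(6LEI)  [x>a] = -11·(16/5)·(8-(16/3))·(2·8·(16/3)-(16/5)²-(16/3)²)/(6·8·20000) = -28864/6328125 m
Load 3 — triangular load w₀=7 kN/m (0→w₀ over full span):
  y_3 = -w₀x(7L⁴-10L²x²+3x⁴)/(360LEI) = -7·(16/3)·(7·8⁴-10·8²·(16/3)²+3·(16/3)⁴)/(360·8·20000) = -3808/455625 m
Superposition: y = Σ y_i = -496151/56953125 m ≈ -0.008712 m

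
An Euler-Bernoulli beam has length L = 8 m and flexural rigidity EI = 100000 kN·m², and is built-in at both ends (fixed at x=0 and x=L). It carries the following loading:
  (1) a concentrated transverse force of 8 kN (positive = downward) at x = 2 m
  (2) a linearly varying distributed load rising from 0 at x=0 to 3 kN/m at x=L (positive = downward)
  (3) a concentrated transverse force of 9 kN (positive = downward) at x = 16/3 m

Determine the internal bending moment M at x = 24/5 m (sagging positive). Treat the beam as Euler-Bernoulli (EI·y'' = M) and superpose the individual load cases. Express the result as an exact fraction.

M(24/5) = 4063/375 kN·m

Load 1 — point force P=8 kN at a=2 m (b=L-a=6):
  M_1 = Pa²(a+3b)(L-x)/L³ - Pa²b/L²  [x>a] = 8·2²·(2+3·6)·(8-(24/5))/8³ - 8·2²·6/8² = 1 kN·m
Load 2 — triangular load w₀=3 kN/m (0→w₀ over full span):
  M_2 = 3w₀Lx/20 - w₀L²/30 - w₀x³/(6L) = 3·3·8·(24/5)/20 - 3·8²/30 - 3·(24/5)³/(6·8) = 496/125 kN·m
Load 3 — point force P=9 kN at a=16/3 m (b=L-a=8/3):
  M_3 = Pb²(3a+b)x/L³ - Pab²/L²  [x≤a] = 9·(8/3)²·(3·(16/3)+(8/3))·(24/5)/8³ - 9·(16/3)·(8/3)²/8² = 88/15 kN·m
Superposition: M = Σ M_i = 4063/375 kN·m ≈ 10.834667 kN·m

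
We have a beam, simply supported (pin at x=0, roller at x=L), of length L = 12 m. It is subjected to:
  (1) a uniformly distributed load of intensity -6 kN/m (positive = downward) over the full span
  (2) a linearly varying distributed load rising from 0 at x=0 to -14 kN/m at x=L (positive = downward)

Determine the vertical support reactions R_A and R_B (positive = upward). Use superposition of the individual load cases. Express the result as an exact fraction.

R_A = -64 kN, R_B = -92 kN

Load 1 — uniform load w=-6 kN/m over full span:
  R_A = wL/2 = (-6)·12/2 = -36 kN
  R_B = wL/2 = (-6)·12/2 = -36 kN
Load 2 — triangular load w₀=-14 kN/m (0→w₀ over full span):
  R_A = w₀L/6 = (-14)·12/6 = -28 kN
  R_B = w₀L/3 = (-14)·12/3 = -56 kN
Superposition: R_A = -64 kN, R_B = -92 kN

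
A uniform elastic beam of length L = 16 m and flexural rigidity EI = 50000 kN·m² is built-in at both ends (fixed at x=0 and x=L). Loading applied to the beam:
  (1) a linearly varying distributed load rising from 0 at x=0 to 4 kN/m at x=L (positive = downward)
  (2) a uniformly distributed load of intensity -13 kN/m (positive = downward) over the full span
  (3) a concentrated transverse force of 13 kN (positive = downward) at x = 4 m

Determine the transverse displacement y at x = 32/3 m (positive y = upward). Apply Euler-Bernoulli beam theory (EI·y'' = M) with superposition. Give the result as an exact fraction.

y(32/3) = 313934/11390625 m

Load 1 — triangular load w₀=4 kN/m (0→w₀ over full span):
  y_1 = -w₀x²(L-x)²(x+2L)/(120LEI) = -4·(32/3)²·(16-(32/3))²·((32/3)+2·16)/(120·16·50000) = -65536/11390625 m
Load 2 — uniform load w=-13 kN/m over full span:
  y_2 = -wx²(L-x)²/(24EI) = -(-13)·(32/3)²·(16-(32/3))²/(24·50000) = 26624/759375 m
Load 3 — point force P=13 kN at a=4 m (b=L-a=12):
  y_3 = -Pa²(L-x)²(3bL-(3b+a)(L-x))/(6L³EI)  [x>a] = -13·4²·(16-(32/3))²·(3·12·16-(3·12+4)·(16-(32/3)))/(6·16³·50000) = -442/253125 m
Superposition: y = Σ y_i = 313934/11390625 m ≈ 0.027561 m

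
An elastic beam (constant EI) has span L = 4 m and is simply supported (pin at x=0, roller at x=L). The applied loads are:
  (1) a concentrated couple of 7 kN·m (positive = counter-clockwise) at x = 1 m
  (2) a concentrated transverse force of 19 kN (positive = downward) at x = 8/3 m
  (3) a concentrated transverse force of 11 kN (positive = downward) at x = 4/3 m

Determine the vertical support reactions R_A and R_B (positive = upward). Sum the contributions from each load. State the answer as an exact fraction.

R_A = 185/12 kN, R_B = 175/12 kN

Load 1 — applied couple M₀=7 kN·m at a=1 m (b=L-a=3):
  R_A = M₀/L = 7/4 kN
  R_B = -M₀/L = -7/4 kN
Load 2 — point force P=19 kN at a=8/3 m (b=L-a=4/3):
  R_A = Pb/L = 19·(4/3)/4 = 19/3 kN
  R_B = Pa/L = 19·(8/3)/4 = 38/3 kN
Load 3 — point force P=11 kN at a=4/3 m (b=L-a=8/3):
  R_A = Pb/L = 11·(8/3)/4 = 22/3 kN
  R_B = Pa/L = 11·(4/3)/4 = 11/3 kN
Superposition: R_A = 185/12 kN, R_B = 175/12 kN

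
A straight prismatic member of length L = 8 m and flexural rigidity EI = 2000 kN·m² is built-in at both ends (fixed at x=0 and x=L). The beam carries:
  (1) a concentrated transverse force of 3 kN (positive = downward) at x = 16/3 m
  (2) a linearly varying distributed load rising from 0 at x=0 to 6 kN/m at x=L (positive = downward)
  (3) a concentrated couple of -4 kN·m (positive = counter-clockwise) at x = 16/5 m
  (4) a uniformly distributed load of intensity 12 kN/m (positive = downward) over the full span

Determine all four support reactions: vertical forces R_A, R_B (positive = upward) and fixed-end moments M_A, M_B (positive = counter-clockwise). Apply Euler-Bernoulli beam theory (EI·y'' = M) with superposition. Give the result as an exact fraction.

Load 1 — point force P=3 kN at a=16/3 m (b=L-a=8/3):
  R_A = Pb²(3a+b)/L³ = 3·(8/3)²·(3·(16/3)+(8/3))/8³ = 7/9 kN
  M_A = Pab²/L² = 3·(16/3)·(8/3)²/8² = 16/9 kN·m
  R_B = Pa²(a+3b)/L³ = 3·(16/3)²·((16/3)+3·(8/3))/8³ = 20/9 kN
  M_B = -Pa²b/L² = -3·(16/3)²·(8/3)/8² = -32/9 kN·m
Load 2 — triangular load w₀=6 kN/m (0→w₀ over full span):
  R_A = 3w₀L/20 = 3·6·8/20 = 36/5 kN
  M_A = w₀L²/30 = 6·8²/30 = 64/5 kN·m
  R_B = 7w₀L/20 = 7·6·8/20 = 84/5 kN
  M_B = -w₀L²/20 = -6·8²/20 = -96/5 kN·m
Load 3 — applied couple M₀=-4 kN·m at a=16/5 m (b=L-a=24/5):
  R_A = 6M₀ab/L³ = 6·(-4)·(16/5)·(24/5)/8³ = -18/25 kN
  M_A = M₀b(2a-b)/L² = (-4)·(24/5)·(2·(16/5)-(24/5))/8² = -12/25 kN·m
  R_B = -6M₀ab/L³ = -6·(-4)·(16/5)·(24/5)/8³ = 18/25 kN
  M_B = M₀a(2b-a)/L² = (-4)·(16/5)·(2·(24/5)-(16/5))/8² = -32/25 kN·m
Load 4 — uniform load w=12 kN/m over full span:
  R_A = wL/2 = 12·8/2 = 48 kN
  M_A = wL²/12 = 12·8²/12 = 64 kN·m
  R_B = wL/2 = 12·8/2 = 48 kN
  M_B = -wL²/12 = -12·8²/12 = -64 kN·m
Superposition: R_A = 12433/225 kN, M_A = 17572/225 kN·m, R_B = 15242/225 kN, M_B = -19808/225 kN·m

R_A = 12433/225 kN, M_A = 17572/225 kN·m, R_B = 15242/225 kN, M_B = -19808/225 kN·m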